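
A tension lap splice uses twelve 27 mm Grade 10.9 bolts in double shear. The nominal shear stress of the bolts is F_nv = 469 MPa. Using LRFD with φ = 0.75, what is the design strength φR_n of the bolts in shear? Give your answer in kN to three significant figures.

A_b = π × 27² / 4 = 572.6 mm².
R_n = F_nv · A_b · n · n_s = 469 × 572.6 × 12 × 2 / 1000 = 6445 kN.
Design strength φR_n = 0.75 × 6445 = 4830 kN.

4830 kN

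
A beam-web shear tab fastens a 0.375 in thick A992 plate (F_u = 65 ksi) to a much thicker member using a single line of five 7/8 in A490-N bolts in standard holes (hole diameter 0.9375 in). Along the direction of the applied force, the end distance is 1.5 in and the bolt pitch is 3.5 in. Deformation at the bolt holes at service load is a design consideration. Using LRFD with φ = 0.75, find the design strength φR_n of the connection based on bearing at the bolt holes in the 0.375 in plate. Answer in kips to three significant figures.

176 kips

Per bolt r_n = 1.2 l_c t F_u ≤ 2.4 d t F_u; upper limit = 2.4 × 0.875 × 0.375 × 65 = 51.19 kips.
Edge bolt: l_c = 1.5 − 0.9375/2 = 1.031 in → 1.2 × 1.031 × 0.375 × 65 = 30.16 → r_n = 30.16 kips.
Interior bolts: l_c = 3.5 − 0.9375 = 2.562 in → 1.2 × 2.562 × 0.375 × 65 = 74.95 → r_n = 51.19 kips.
R_n = 1 × 30.16 + 4 × 51.19 = 234.9 kips.
Design strength φR_n = 0.75 × 234.9 = 176 kips.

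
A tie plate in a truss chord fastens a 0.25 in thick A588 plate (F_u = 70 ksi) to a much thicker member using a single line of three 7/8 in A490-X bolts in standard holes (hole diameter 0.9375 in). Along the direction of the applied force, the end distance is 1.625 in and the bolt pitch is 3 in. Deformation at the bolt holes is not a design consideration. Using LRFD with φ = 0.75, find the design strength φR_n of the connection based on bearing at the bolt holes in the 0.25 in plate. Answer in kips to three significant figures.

91.7 kips

Per bolt r_n = 1.5 l_c t F_u ≤ 3.0 d t F_u; upper limit = 3.0 × 0.875 × 0.25 × 70 = 45.94 kips.
Edge bolt: l_c = 1.625 − 0.9375/2 = 1.156 in → 1.5 × 1.156 × 0.25 × 70 = 30.35 → r_n = 30.35 kips.
Interior bolts: l_c = 3 − 0.9375 = 2.062 in → 1.5 × 2.062 × 0.25 × 70 = 54.14 → r_n = 45.94 kips.
R_n = 1 × 30.35 + 2 × 45.94 = 122.2 kips.
Design strength φR_n = 0.75 × 122.2 = 91.7 kips.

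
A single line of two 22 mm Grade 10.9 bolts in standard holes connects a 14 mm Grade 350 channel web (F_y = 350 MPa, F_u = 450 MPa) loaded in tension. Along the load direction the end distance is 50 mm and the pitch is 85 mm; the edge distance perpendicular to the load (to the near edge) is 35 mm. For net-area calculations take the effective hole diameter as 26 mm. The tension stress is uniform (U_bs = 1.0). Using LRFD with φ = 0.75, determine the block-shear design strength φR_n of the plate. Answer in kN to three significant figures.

Shear plane L_v = 50 + 1·85 = 135 mm; A_gv = 135 × 14 = 1890 mm².
A_nv = (135 − 1.5·26) × 14 = 1344 mm².
A_nt = (35 − 0.5·26) × 14 = 308 mm².
0.6 F_u A_nv = 362.9 kN; 0.6 F_y A_gv = 396.9 kN → shear rupture governs the shear term.
R_n = 362.9 + 1.0 × 450 × 308 / 1000 = 501.5 kN.
Design strength φR_n = 0.75 × 501.5 = 376 kN.

376 kN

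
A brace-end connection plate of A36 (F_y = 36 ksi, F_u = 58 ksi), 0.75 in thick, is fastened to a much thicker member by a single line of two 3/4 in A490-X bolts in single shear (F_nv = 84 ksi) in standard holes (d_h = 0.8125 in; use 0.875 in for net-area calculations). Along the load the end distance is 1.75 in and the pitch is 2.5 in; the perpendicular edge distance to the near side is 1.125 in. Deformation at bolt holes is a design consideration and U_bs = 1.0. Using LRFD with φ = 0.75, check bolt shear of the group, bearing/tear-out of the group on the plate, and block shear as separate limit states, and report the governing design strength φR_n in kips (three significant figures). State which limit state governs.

55.7 kips (bolt shear governs)

Bolt shear: A_b = π·0.75²/4 = 0.4418 in²; R_n = 84 × 0.4418 × 2 × 1 = 74.22 kips → 0.75 × 74.22 = 55.7 kips.
Bearing: edge l_c = 1.344, r_n = 70.14 kips; interior l_c = 1.688, r_n = 78.3 kips; R_n = 70.14 + 1·78.3 = 148.4 kips → 111 kips.
Block shear: A_gv = 3.188, A_nv = 2.203, A_nt = 0.5156 in²; R_n = min(0.6F_uA_nv, 0.6F_yA_gv) + U_bs·F_u·A_nt = 98.76 kips → 74.1 kips.
Bolt shear governs: 55.7 kips.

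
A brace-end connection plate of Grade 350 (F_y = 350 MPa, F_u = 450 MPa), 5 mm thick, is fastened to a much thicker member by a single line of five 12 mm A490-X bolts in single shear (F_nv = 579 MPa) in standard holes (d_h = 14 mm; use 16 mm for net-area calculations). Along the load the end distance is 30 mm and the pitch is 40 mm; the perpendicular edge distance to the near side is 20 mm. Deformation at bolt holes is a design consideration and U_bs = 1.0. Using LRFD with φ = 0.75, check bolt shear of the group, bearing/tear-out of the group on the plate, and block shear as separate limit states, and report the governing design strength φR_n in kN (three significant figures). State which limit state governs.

140 kN (block shear governs)

Bolt shear: A_b = π·12²/4 = 113.1 mm²; R_n = 579 × 113.1 × 5 × 1 / 1000 = 327.4 kN → 0.75 × 327.4 = 246 kN.
Bearing: edge l_c = 23, r_n = 62.1 kN; interior l_c = 26, r_n = 64.8 kN; R_n = 62.1 + 4·64.8 = 321.3 kN → 241 kN.
Block shear: A_gv = 950, A_nv = 590, A_nt = 60 mm²; R_n = min(0.6F_uA_nv, 0.6F_yA_gv) + U_bs·F_u·A_nt = 186.3 kN → 140 kN.
Block shear governs: 140 kN.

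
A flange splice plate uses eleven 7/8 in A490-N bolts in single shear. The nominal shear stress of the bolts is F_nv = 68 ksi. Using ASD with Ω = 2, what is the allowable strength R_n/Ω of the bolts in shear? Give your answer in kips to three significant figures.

A_b = π × 0.875² / 4 = 0.6013 in².
R_n = F_nv · A_b · n · n_s = 68 × 0.6013 × 11 × 1 = 449.8 kips.
Allowable strength R_n/Ω = 449.8 / 2 = 225 kips.

225 kips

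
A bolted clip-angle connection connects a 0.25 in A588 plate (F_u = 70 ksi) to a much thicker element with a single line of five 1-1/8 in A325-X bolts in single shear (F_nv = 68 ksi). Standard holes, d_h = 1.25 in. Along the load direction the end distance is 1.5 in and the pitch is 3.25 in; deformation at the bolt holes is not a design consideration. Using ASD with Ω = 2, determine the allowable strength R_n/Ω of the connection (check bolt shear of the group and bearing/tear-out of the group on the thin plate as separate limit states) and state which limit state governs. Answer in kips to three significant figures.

116 kips (bearing governs)

Bolt shear: A_b = π·1.125²/4 = 0.994 in²; R_n = 68 × 0.994 × 5 × 1 = 338 kips → 338 / 2 = 169 kips.
Bearing (1.5 l_c t F_u ≤ 3.0 d t F_u): upper limit = 3.0·1.125·0.25·70 = 59.06 kips.
  Edge l_c = 1.5 − 1.25/2 = 0.875 → r_n = 22.97 kips; interior l_c = 3.25 − 1.25 = 2 → r_n = 52.5 kips.
  R_n,bearing = 1·22.97 + 4·52.5 = 233 kips → 233 / 2 = 116 kips.
Bearing governs: 116 kips.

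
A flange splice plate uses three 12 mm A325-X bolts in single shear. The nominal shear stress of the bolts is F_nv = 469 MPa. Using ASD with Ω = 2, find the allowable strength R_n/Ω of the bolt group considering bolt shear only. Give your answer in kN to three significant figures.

A_b = π × 12² / 4 = 113.1 mm².
R_n = F_nv · A_b · n · n_s = 469 × 113.1 × 3 × 1 / 1000 = 159.1 kN.
Allowable strength R_n/Ω = 159.1 / 2 = 79.6 kN.

79.6 kN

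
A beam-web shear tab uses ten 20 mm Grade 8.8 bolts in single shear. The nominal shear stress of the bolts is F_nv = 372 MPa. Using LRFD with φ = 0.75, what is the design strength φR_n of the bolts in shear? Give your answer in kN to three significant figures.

877 kN

A_b = π × 20² / 4 = 314.2 mm².
R_n = F_nv · A_b · n · n_s = 372 × 314.2 × 10 × 1 / 1000 = 1169 kN.
Design strength φR_n = 0.75 × 1169 = 877 kN.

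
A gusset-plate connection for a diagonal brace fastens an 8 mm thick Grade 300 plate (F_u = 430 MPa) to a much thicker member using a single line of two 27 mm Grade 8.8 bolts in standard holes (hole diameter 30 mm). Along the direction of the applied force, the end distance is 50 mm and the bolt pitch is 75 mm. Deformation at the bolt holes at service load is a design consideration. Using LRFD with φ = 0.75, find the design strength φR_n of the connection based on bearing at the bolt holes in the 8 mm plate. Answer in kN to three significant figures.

Per bolt r_n = 1.2 l_c t F_u ≤ 2.4 d t F_u; upper limit = 2.4 × 27 × 8 × 430 / 1000 = 222.9 kN.
Edge bolt: l_c = 50 − 30/2 = 35 mm → 1.2 × 35 × 8 × 430 / 1000 = 144.5 → r_n = 144.5 kN.
Interior bolts: l_c = 75 − 30 = 45 mm → 1.2 × 45 × 8 × 430 / 1000 = 185.8 → r_n = 185.8 kN.
R_n = 1 × 144.5 + 1 × 185.8 = 330.2 kN.
Design strength φR_n = 0.75 × 330.2 = 248 kN.

248 kN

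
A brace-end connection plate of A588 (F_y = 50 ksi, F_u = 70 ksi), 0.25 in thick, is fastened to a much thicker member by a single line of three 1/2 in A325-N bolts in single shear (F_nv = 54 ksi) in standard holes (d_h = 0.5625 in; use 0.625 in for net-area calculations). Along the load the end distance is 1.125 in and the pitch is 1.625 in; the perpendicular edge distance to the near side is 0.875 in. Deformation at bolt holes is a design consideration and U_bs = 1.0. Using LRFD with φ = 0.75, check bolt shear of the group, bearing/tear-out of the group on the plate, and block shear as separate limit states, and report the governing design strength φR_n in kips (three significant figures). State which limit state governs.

Bolt shear: A_b = π·0.5²/4 = 0.1963 in²; R_n = 54 × 0.1963 × 3 × 1 = 31.81 kips → 0.75 × 31.81 = 23.9 kips.
Bearing: edge l_c = 0.8438, r_n = 17.72 kips; interior l_c = 1.062, r_n = 21 kips; R_n = 17.72 + 2·21 = 59.72 kips → 44.8 kips.
Block shear: A_gv = 1.094, A_nv = 0.7031, A_nt = 0.1406 in²; R_n = min(0.6F_uA_nv, 0.6F_yA_gv) + U_bs·F_u·A_nt = 39.38 kips → 29.5 kips.
Bolt shear governs: 23.9 kips.

23.9 kips (bolt shear governs)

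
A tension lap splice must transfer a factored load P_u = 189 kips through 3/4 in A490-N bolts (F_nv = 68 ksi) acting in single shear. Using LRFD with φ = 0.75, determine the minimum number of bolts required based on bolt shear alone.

9 bolts

A_b = π·0.75²/4 = 0.4418 in².
Per-bolt design strength φR_n = 0.75 × 68 × 0.4418 × 1 = 22.53 kips.
n ≥ 189 / 22.53 = 8.388 → use 9 bolts.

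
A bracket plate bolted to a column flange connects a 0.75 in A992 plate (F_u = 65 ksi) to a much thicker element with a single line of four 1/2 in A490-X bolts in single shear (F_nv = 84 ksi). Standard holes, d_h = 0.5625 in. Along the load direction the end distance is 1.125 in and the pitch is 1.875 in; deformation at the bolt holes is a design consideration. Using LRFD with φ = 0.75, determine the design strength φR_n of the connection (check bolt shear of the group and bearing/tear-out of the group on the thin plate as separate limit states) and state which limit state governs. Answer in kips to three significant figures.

49.5 kips (bolt shear governs)

Bolt shear: A_b = π·0.5²/4 = 0.1963 in²; R_n = 84 × 0.1963 × 4 × 1 = 65.97 kips → 0.75 × 65.97 = 49.5 kips.
Bearing (1.2 l_c t F_u ≤ 2.4 d t F_u): upper limit = 2.4·0.5·0.75·65 = 58.5 kips.
  Edge l_c = 1.125 − 0.5625/2 = 0.8438 → r_n = 49.36 kips; interior l_c = 1.875 − 0.5625 = 1.312 → r_n = 58.5 kips.
  R_n,bearing = 1·49.36 + 3·58.5 = 224.9 kips → 0.75 × 224.9 = 169 kips.
Bolt shear governs: 49.5 kips.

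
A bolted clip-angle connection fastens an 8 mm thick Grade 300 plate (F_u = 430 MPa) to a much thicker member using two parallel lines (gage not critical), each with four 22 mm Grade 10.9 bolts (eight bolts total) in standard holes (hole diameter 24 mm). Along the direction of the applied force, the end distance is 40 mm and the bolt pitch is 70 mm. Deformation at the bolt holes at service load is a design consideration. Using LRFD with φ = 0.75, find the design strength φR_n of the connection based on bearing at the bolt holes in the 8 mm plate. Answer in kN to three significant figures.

991 kN

Per bolt r_n = 1.2 l_c t F_u ≤ 2.4 d t F_u; upper limit = 2.4 × 22 × 8 × 430 / 1000 = 181.6 kN.
Edge bolt: l_c = 40 − 24/2 = 28 mm → 1.2 × 28 × 8 × 430 / 1000 = 115.6 → r_n = 115.6 kN.
Interior bolts: l_c = 70 − 24 = 46 mm → 1.2 × 46 × 8 × 430 / 1000 = 189.9 → r_n = 181.6 kN.
R_n = 2 × 115.6 + 6 × 181.6 = 1321 kN.
Design strength φR_n = 0.75 × 1321 = 991 kN.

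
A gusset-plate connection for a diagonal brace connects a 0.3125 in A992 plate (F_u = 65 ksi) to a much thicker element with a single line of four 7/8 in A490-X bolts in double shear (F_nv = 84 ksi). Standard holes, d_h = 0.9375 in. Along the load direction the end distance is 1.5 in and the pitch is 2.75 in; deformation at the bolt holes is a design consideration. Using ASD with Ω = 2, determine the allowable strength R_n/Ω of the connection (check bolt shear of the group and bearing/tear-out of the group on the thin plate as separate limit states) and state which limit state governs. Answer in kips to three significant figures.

76.6 kips (bearing governs)

Bolt shear: A_b = π·0.875²/4 = 0.6013 in²; R_n = 84 × 0.6013 × 4 × 2 = 404.1 kips → 404.1 / 2 = 202 kips.
Bearing (1.2 l_c t F_u ≤ 2.4 d t F_u): upper limit = 2.4·0.875·0.3125·65 = 42.66 kips.
  Edge l_c = 1.5 − 0.9375/2 = 1.031 → r_n = 25.14 kips; interior l_c = 2.75 − 0.9375 = 1.812 → r_n = 42.66 kips.
  R_n,bearing = 1·25.14 + 3·42.66 = 153.1 kips → 153.1 / 2 = 76.6 kips.
Bearing governs: 76.6 kips.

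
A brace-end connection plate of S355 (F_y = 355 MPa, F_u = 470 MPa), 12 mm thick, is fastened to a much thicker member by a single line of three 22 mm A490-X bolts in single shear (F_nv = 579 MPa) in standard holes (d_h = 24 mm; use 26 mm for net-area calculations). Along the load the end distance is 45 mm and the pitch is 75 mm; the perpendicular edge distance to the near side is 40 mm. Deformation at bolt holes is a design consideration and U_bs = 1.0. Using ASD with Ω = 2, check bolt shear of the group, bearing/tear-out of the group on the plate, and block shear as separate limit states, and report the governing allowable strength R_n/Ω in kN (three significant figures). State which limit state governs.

296 kN (block shear governs)

Bolt shear: A_b = π·22²/4 = 380.1 mm²; R_n = 579 × 380.1 × 3 × 1 / 1000 = 660.3 kN → 660.3 / 2 = 330 kN.
Bearing: edge l_c = 33, r_n = 223.3 kN; interior l_c = 51, r_n = 297.8 kN; R_n = 223.3 + 2·297.8 = 818.9 kN → 409 kN.
Block shear: A_gv = 2340, A_nv = 1560, A_nt = 324 mm²; R_n = min(0.6F_uA_nv, 0.6F_yA_gv) + U_bs·F_u·A_nt = 592.2 kN → 296 kN.
Block shear governs: 296 kN.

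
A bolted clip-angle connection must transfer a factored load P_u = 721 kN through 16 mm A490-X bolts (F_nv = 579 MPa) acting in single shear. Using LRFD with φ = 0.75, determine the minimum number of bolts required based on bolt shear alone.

A_b = π·16²/4 = 201.1 mm².
Per-bolt design strength φR_n = 0.75 × 579 × 201.1 × 1 / 1000 = 87.31 kN.
n ≥ 721 / 87.31 = 8.258 → use 9 bolts.

9 bolts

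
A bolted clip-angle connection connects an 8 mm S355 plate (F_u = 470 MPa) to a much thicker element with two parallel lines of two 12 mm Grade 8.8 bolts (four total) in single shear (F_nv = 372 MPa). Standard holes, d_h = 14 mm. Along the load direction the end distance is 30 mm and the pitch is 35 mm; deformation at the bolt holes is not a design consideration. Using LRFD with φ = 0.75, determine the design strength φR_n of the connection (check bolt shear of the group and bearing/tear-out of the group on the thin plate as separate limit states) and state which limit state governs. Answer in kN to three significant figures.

Bolt shear: A_b = π·12²/4 = 113.1 mm²; R_n = 372 × 113.1 × 4 × 1 / 1000 = 168.3 kN → 0.75 × 168.3 = 126 kN.
Bearing (1.5 l_c t F_u ≤ 3.0 d t F_u): upper limit = 3.0·12·8·470 / 1000 = 135.4 kN.
  Edge l_c = 30 − 14/2 = 23 → r_n = 129.7 kN; interior l_c = 35 − 14 = 21 → r_n = 118.4 kN.
  R_n,bearing = 2·129.7 + 2·118.4 = 496.3 kN → 0.75 × 496.3 = 372 kN.
Bolt shear governs: 126 kN.

126 kN (bolt shear governs)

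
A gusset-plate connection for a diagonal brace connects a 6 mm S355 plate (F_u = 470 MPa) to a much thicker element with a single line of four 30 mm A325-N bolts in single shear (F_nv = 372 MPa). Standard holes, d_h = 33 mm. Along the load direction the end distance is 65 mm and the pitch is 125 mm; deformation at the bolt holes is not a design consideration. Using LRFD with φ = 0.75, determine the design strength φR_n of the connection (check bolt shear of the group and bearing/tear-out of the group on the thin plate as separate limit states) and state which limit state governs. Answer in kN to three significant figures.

Bolt shear: A_b = π·30²/4 = 706.9 mm²; R_n = 372 × 706.9 × 4 × 1 / 1000 = 1052 kN → 0.75 × 1052 = 789 kN.
Bearing (1.5 l_c t F_u ≤ 3.0 d t F_u): upper limit = 3.0·30·6·470 / 1000 = 253.8 kN.
  Edge l_c = 65 − 33/2 = 48.5 → r_n = 205.2 kN; interior l_c = 125 − 33 = 92 → r_n = 253.8 kN.
  R_n,bearing = 1·205.2 + 3·253.8 = 966.6 kN → 0.75 × 966.6 = 725 kN.
Bearing governs: 725 kN.

725 kN (bearing governs)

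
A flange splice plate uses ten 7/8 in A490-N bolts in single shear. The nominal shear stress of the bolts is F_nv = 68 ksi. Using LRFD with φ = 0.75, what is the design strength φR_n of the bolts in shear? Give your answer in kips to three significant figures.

A_b = π × 0.875² / 4 = 0.6013 in².
R_n = F_nv · A_b · n · n_s = 68 × 0.6013 × 10 × 1 = 408.9 kips.
Design strength φR_n = 0.75 × 408.9 = 307 kips.

307 kips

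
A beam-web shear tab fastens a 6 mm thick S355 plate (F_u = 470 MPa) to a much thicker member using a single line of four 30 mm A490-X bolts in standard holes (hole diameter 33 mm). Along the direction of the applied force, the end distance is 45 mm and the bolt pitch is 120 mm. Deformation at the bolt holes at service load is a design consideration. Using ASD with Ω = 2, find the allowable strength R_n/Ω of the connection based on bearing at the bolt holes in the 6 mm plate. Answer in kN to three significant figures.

353 kN

Per bolt r_n = 1.2 l_c t F_u ≤ 2.4 d t F_u; upper limit = 2.4 × 30 × 6 × 470 / 1000 = 203 kN.
Edge bolt: l_c = 45 − 33/2 = 28.5 mm → 1.2 × 28.5 × 6 × 470 / 1000 = 96.44 → r_n = 96.44 kN.
Interior bolts: l_c = 120 − 33 = 87 mm → 1.2 × 87 × 6 × 470 / 1000 = 294.4 → r_n = 203 kN.
R_n = 1 × 96.44 + 3 × 203 = 705.6 kN.
Allowable strength R_n/Ω = 705.6 / 2 = 353 kN.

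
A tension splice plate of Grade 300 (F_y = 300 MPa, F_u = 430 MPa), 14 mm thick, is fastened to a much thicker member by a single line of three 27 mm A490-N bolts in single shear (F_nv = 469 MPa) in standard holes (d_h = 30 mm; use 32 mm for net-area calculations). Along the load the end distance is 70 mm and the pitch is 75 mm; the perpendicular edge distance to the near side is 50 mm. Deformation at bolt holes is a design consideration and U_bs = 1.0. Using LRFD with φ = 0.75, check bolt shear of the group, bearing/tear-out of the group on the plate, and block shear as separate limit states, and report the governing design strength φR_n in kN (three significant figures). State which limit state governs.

Bolt shear: A_b = π·27²/4 = 572.6 mm²; R_n = 469 × 572.6 × 3 × 1 / 1000 = 805.6 kN → 0.75 × 805.6 = 604 kN.
Bearing: edge l_c = 55, r_n = 390.1 kN; interior l_c = 45, r_n = 325.1 kN; R_n = 390.1 + 2·325.1 = 1040 kN → 780 kN.
Block shear: A_gv = 3080, A_nv = 1960, A_nt = 476 mm²; R_n = min(0.6F_uA_nv, 0.6F_yA_gv) + U_bs·F_u·A_nt = 710.4 kN → 533 kN.
Block shear governs: 533 kN.

533 kN (block shear governs)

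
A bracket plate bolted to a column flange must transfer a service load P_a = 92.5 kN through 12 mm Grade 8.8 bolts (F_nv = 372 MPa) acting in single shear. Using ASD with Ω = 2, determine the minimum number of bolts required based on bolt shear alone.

5 bolts

A_b = π·12²/4 = 113.1 mm².
Per-bolt allowable strength R_n/Ω = 372 × 113.1 × 1 / 1000 / 2 = 21.04 kN.
n ≥ 92.5 / 21.04 = 4.397 → use 5 bolts.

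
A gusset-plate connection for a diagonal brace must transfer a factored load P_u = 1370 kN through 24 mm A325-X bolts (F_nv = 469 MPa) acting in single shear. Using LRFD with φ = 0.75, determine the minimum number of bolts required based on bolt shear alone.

9 bolts

A_b = π·24²/4 = 452.4 mm².
Per-bolt design strength φR_n = 0.75 × 469 × 452.4 × 1 / 1000 = 159.1 kN.
n ≥ 1370 / 159.1 = 8.609 → use 9 bolts.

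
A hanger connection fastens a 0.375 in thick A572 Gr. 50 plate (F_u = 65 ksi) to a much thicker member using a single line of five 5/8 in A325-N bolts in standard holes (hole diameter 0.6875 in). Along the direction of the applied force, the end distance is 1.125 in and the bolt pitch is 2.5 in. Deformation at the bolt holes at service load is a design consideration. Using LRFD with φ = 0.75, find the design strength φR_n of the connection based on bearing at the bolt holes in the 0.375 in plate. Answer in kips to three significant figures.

127 kips

Per bolt r_n = 1.2 l_c t F_u ≤ 2.4 d t F_u; upper limit = 2.4 × 0.625 × 0.375 × 65 = 36.56 kips.
Edge bolt: l_c = 1.125 − 0.6875/2 = 0.7812 in → 1.2 × 0.7812 × 0.375 × 65 = 22.85 → r_n = 22.85 kips.
Interior bolts: l_c = 2.5 − 0.6875 = 1.812 in → 1.2 × 1.812 × 0.375 × 65 = 53.02 → r_n = 36.56 kips.
R_n = 1 × 22.85 + 4 × 36.56 = 169.1 kips.
Design strength φR_n = 0.75 × 169.1 = 127 kips.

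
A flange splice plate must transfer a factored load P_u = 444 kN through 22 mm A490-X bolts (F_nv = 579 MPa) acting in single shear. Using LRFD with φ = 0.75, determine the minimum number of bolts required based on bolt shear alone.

3 bolts

A_b = π·22²/4 = 380.1 mm².
Per-bolt design strength φR_n = 0.75 × 579 × 380.1 × 1 / 1000 = 165.1 kN.
n ≥ 444 / 165.1 = 2.69 → use 3 bolts.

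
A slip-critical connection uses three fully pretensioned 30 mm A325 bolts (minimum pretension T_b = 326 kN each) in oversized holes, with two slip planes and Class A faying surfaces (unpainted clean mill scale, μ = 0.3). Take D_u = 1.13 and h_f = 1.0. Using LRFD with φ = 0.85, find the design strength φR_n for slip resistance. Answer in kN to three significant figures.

564 kN

R_n = μ · D_u · h_f · T_b · n_s · n_b = 0.3 × 1.13 × 1.0 × 326 × 2 × 3 = 663.1 kN.
Design strength φR_n = 0.85 × 663.1 = 564 kN.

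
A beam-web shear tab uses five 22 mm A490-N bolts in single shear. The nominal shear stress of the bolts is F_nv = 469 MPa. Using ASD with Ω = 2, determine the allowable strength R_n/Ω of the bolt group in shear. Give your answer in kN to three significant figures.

446 kN

A_b = π × 22² / 4 = 380.1 mm².
R_n = F_nv · A_b · n · n_s = 469 × 380.1 × 5 × 1 / 1000 = 891.4 kN.
Allowable strength R_n/Ω = 891.4 / 2 = 446 kN.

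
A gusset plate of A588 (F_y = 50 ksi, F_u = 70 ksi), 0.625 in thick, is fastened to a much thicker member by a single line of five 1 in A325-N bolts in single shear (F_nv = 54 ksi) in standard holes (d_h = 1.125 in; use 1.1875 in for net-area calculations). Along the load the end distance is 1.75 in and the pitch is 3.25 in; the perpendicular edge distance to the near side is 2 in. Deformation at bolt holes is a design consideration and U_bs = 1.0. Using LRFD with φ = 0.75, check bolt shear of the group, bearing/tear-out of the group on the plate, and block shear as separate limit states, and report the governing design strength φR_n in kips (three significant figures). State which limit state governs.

Bolt shear: A_b = π·1²/4 = 0.7854 in²; R_n = 54 × 0.7854 × 5 × 1 = 212.1 kips → 0.75 × 212.1 = 159 kips.
Bearing: edge l_c = 1.188, r_n = 62.34 kips; interior l_c = 2.125, r_n = 105 kips; R_n = 62.34 + 4·105 = 482.3 kips → 362 kips.
Block shear: A_gv = 9.219, A_nv = 5.879, A_nt = 0.8789 in²; R_n = min(0.6F_uA_nv, 0.6F_yA_gv) + U_bs·F_u·A_nt = 308.4 kips → 231 kips.
Bolt shear governs: 159 kips.

159 kips (bolt shear governs)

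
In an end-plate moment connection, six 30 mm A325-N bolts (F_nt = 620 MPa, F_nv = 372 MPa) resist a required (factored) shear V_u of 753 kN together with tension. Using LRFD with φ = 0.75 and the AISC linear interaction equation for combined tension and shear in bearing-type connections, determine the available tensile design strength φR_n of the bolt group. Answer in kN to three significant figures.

1310 kN

A_b = π·30²/4 = 706.9 mm²; f_rv = 753 × 1000 / (6 × 706.9) = 177.5 MPa.
F'_nt = 1.3 F_nt − (F_nt / φF_nv) f_rv = 1.3·620 − (620/(0.75·372))·177.5 = 411.5 MPa, capped at F_nt → F'_nt = 411.5 MPa.
R_n = F'_nt · A_b · n = 411.5 × 706.9 × 6 / 1000 = 1745 kN.
Design strength φR_n = 0.75 × 1745 = 1310 kN.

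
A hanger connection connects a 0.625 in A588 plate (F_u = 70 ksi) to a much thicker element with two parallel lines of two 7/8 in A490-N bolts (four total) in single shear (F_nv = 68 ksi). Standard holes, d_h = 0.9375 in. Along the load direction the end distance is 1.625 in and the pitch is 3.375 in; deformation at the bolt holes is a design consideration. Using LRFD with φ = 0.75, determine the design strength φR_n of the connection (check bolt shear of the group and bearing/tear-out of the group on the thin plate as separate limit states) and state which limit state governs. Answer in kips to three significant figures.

Bolt shear: A_b = π·0.875²/4 = 0.6013 in²; R_n = 68 × 0.6013 × 4 × 1 = 163.6 kips → 0.75 × 163.6 = 123 kips.
Bearing (1.2 l_c t F_u ≤ 2.4 d t F_u): upper limit = 2.4·0.875·0.625·70 = 91.88 kips.
  Edge l_c = 1.625 − 0.9375/2 = 1.156 → r_n = 60.7 kips; interior l_c = 3.375 − 0.9375 = 2.438 → r_n = 91.88 kips.
  R_n,bearing = 2·60.7 + 2·91.88 = 305.2 kips → 0.75 × 305.2 = 229 kips.
Bolt shear governs: 123 kips.

123 kips (bolt shear governs)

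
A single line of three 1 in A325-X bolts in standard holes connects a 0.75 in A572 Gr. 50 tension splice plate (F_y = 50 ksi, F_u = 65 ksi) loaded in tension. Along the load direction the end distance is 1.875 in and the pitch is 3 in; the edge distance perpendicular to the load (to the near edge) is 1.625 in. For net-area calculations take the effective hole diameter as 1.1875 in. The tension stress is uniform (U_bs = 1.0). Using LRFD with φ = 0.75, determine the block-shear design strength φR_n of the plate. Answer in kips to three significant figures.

145 kips

Shear plane L_v = 1.875 + 2·3 = 7.875 in; A_gv = 7.875 × 0.75 = 5.906 in².
A_nv = (7.875 − 2.5·1.1875) × 0.75 = 3.68 in².
A_nt = (1.625 − 0.5·1.1875) × 0.75 = 0.7734 in².
0.6 F_u A_nv = 143.5 kips; 0.6 F_y A_gv = 177.2 kips → shear rupture governs the shear term.
R_n = 143.5 + 1.0 × 65 × 0.7734 = 193.8 kips.
Design strength φR_n = 0.75 × 193.8 = 145 kips.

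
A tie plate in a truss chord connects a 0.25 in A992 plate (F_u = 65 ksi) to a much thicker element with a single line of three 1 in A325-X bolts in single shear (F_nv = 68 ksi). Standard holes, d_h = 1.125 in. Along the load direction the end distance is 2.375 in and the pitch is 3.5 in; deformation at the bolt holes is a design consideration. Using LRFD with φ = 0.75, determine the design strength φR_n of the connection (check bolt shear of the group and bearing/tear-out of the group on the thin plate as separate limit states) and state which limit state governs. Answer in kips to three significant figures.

Bolt shear: A_b = π·1²/4 = 0.7854 in²; R_n = 68 × 0.7854 × 3 × 1 = 160.2 kips → 0.75 × 160.2 = 120 kips.
Bearing (1.2 l_c t F_u ≤ 2.4 d t F_u): upper limit = 2.4·1·0.25·65 = 39 kips.
  Edge l_c = 2.375 − 1.125/2 = 1.812 → r_n = 35.34 kips; interior l_c = 3.5 − 1.125 = 2.375 → r_n = 39 kips.
  R_n,bearing = 1·35.34 + 2·39 = 113.3 kips → 0.75 × 113.3 = 85 kips.
Bearing governs: 85 kips.

85 kips (bearing governs)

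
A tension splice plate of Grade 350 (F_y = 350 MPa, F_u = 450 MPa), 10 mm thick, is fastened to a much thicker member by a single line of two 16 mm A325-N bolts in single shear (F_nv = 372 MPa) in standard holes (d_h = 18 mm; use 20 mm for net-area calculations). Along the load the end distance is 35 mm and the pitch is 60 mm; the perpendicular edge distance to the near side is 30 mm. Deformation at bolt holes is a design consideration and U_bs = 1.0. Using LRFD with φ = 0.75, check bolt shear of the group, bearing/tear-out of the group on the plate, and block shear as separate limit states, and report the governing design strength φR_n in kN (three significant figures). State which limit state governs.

Bolt shear: A_b = π·16²/4 = 201.1 mm²; R_n = 372 × 201.1 × 2 × 1 / 1000 = 149.6 kN → 0.75 × 149.6 = 112 kN.
Bearing: edge l_c = 26, r_n = 140.4 kN; interior l_c = 42, r_n = 172.8 kN; R_n = 140.4 + 1·172.8 = 313.2 kN → 235 kN.
Block shear: A_gv = 950, A_nv = 650, A_nt = 200 mm²; R_n = min(0.6F_uA_nv, 0.6F_yA_gv) + U_bs·F_u·A_nt = 265.5 kN → 199 kN.
Bolt shear governs: 112 kN.

112 kN (bolt shear governs)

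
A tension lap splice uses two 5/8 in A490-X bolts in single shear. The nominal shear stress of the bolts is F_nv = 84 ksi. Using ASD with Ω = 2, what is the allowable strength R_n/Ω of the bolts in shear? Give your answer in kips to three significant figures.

A_b = π × 0.625² / 4 = 0.3068 in².
R_n = F_nv · A_b · n · n_s = 84 × 0.3068 × 2 × 1 = 51.54 kips.
Allowable strength R_n/Ω = 51.54 / 2 = 25.8 kips.

25.8 kips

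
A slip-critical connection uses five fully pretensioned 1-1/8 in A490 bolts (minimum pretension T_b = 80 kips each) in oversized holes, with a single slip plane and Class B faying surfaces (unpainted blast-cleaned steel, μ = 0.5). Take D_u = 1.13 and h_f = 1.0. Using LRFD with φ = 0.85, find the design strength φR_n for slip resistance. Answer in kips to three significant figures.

R_n = μ · D_u · h_f · T_b · n_s · n_b = 0.5 × 1.13 × 1.0 × 80 × 1 × 5 = 226 kips.
Design strength φR_n = 0.85 × 226 = 192 kips.

192 kips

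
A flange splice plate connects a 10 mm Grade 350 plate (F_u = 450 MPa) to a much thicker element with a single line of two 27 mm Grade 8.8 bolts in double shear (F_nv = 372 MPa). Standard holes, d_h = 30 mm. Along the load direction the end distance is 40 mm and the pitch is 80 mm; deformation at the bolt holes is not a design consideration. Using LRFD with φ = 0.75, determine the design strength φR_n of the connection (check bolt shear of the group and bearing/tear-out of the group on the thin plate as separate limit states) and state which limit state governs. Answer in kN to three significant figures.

Bolt shear: A_b = π·27²/4 = 572.6 mm²; R_n = 372 × 572.6 × 2 × 2 / 1000 = 852 kN → 0.75 × 852 = 639 kN.
Bearing (1.5 l_c t F_u ≤ 3.0 d t F_u): upper limit = 3.0·27·10·450 / 1000 = 364.5 kN.
  Edge l_c = 40 − 30/2 = 25 → r_n = 168.8 kN; interior l_c = 80 − 30 = 50 → r_n = 337.5 kN.
  R_n,bearing = 1·168.8 + 1·337.5 = 506.2 kN → 0.75 × 506.2 = 380 kN.
Bearing governs: 380 kN.

380 kN (bearing governs)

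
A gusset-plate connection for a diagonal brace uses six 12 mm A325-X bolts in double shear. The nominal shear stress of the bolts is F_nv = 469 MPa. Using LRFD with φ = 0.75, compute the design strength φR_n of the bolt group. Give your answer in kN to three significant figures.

A_b = π × 12² / 4 = 113.1 mm².
R_n = F_nv · A_b · n · n_s = 469 × 113.1 × 6 × 2 / 1000 = 636.5 kN.
Design strength φR_n = 0.75 × 636.5 = 477 kN.

477 kN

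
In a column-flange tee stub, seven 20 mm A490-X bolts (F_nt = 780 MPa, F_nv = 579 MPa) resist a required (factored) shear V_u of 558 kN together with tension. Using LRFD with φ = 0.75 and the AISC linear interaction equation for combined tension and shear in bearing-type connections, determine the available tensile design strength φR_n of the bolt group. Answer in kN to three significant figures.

A_b = π·20²/4 = 314.2 mm²; f_rv = 558 × 1000 / (7 × 314.2) = 253.7 MPa.
F'_nt = 1.3 F_nt − (F_nt / φF_nv) f_rv = 1.3·780 − (780/(0.75·579))·253.7 = 558.2 MPa, capped at F_nt → F'_nt = 558.2 MPa.
R_n = F'_nt · A_b · n = 558.2 × 314.2 × 7 / 1000 = 1228 kN.
Design strength φR_n = 0.75 × 1228 = 921 kN.

921 kN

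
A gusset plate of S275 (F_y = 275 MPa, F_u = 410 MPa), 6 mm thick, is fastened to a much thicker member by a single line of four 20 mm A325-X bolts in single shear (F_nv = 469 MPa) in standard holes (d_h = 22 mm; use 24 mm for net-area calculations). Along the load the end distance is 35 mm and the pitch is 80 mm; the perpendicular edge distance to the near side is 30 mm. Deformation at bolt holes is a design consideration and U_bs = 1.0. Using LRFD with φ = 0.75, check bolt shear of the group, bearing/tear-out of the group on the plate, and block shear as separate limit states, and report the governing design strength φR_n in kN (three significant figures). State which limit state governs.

Bolt shear: A_b = π·20²/4 = 314.2 mm²; R_n = 469 × 314.2 × 4 × 1 / 1000 = 589.4 kN → 0.75 × 589.4 = 442 kN.
Bearing: edge l_c = 24, r_n = 70.85 kN; interior l_c = 58, r_n = 118.1 kN; R_n = 70.85 + 3·118.1 = 425.1 kN → 319 kN.
Block shear: A_gv = 1650, A_nv = 1146, A_nt = 108 mm²; R_n = min(0.6F_uA_nv, 0.6F_yA_gv) + U_bs·F_u·A_nt = 316.5 kN → 237 kN.
Block shear governs: 237 kN.

237 kN (block shear governs)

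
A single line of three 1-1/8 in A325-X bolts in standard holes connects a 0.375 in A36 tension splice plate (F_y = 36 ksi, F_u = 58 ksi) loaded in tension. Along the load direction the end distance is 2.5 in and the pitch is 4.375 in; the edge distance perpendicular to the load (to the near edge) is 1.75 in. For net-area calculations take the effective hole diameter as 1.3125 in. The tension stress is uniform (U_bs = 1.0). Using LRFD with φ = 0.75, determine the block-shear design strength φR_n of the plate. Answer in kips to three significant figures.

Shear plane L_v = 2.5 + 2·4.375 = 11.25 in; A_gv = 11.25 × 0.375 = 4.219 in².
A_nv = (11.25 − 2.5·1.3125) × 0.375 = 2.988 in².
A_nt = (1.75 − 0.5·1.3125) × 0.375 = 0.4102 in².
0.6 F_u A_nv = 104 kips; 0.6 F_y A_gv = 91.12 kips → shear yielding governs the shear term.
R_n = 91.12 + 1.0 × 58 × 0.4102 = 114.9 kips.
Design strength φR_n = 0.75 × 114.9 = 86.2 kips.

86.2 kips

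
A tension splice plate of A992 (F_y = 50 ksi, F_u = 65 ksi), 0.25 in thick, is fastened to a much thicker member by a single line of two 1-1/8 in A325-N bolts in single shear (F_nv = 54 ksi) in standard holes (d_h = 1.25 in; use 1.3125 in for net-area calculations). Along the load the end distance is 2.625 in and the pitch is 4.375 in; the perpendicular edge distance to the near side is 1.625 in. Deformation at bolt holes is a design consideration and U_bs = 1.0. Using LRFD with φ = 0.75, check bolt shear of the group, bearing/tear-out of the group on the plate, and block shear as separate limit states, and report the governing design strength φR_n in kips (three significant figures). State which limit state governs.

48.6 kips (block shear governs)

Bolt shear: A_b = π·1.125²/4 = 0.994 in²; R_n = 54 × 0.994 × 2 × 1 = 107.4 kips → 0.75 × 107.4 = 80.5 kips.
Bearing: edge l_c = 2, r_n = 39 kips; interior l_c = 3.125, r_n = 43.87 kips; R_n = 39 + 1·43.87 = 82.88 kips → 62.2 kips.
Block shear: A_gv = 1.75, A_nv = 1.258, A_nt = 0.2422 in²; R_n = min(0.6F_uA_nv, 0.6F_yA_gv) + U_bs·F_u·A_nt = 64.8 kips → 48.6 kips.
Block shear governs: 48.6 kips.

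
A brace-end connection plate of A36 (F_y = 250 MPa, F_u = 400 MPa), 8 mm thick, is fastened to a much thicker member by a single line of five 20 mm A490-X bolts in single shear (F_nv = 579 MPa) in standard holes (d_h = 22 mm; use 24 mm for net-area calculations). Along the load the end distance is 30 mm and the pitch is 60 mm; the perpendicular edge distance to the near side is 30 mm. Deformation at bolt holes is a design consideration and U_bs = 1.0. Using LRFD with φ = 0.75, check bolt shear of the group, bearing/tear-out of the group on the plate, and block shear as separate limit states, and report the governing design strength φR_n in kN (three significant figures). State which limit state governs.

276 kN (block shear governs)

Bolt shear: A_b = π·20²/4 = 314.2 mm²; R_n = 579 × 314.2 × 5 × 1 / 1000 = 909.5 kN → 0.75 × 909.5 = 682 kN.
Bearing: edge l_c = 19, r_n = 72.96 kN; interior l_c = 38, r_n = 145.9 kN; R_n = 72.96 + 4·145.9 = 656.6 kN → 492 kN.
Block shear: A_gv = 2160, A_nv = 1296, A_nt = 144 mm²; R_n = min(0.6F_uA_nv, 0.6F_yA_gv) + U_bs·F_u·A_nt = 368.6 kN → 276 kN.
Block shear governs: 276 kN.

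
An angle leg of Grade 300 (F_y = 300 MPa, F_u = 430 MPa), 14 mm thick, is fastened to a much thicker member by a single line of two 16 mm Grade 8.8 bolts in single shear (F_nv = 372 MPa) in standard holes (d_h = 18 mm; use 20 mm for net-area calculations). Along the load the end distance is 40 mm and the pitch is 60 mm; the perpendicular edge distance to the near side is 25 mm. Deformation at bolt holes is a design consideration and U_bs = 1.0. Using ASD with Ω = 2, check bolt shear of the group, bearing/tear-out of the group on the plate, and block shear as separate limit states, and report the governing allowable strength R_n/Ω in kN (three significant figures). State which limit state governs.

Bolt shear: A_b = π·16²/4 = 201.1 mm²; R_n = 372 × 201.1 × 2 × 1 / 1000 = 149.6 kN → 149.6 / 2 = 74.8 kN.
Bearing: edge l_c = 31, r_n = 223.9 kN; interior l_c = 42, r_n = 231.2 kN; R_n = 223.9 + 1·231.2 = 455.1 kN → 228 kN.
Block shear: A_gv = 1400, A_nv = 980, A_nt = 210 mm²; R_n = min(0.6F_uA_nv, 0.6F_yA_gv) + U_bs·F_u·A_nt = 342.3 kN → 171 kN.
Bolt shear governs: 74.8 kN.

74.8 kN (bolt shear governs)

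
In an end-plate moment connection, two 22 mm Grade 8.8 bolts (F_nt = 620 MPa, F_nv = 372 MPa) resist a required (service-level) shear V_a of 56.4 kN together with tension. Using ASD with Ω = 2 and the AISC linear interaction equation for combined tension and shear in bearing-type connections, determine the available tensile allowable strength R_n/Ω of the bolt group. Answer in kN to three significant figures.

212 kN

A_b = π·22²/4 = 380.1 mm²; f_rv = 56.4 × 1000 / (2 × 380.1) = 74.18 MPa.
F'_nt = 1.3 F_nt − (Ω F_nt / F_nv) f_rv = 1.3·620 − (2·620/372)·74.18 = 558.7 MPa, capped at F_nt → F'_nt = 558.7 MPa.
R_n = F'_nt · A_b · n = 558.7 × 380.1 × 2 / 1000 = 424.8 kN.
Allowable strength R_n/Ω = 424.8 / 2 = 212 kN.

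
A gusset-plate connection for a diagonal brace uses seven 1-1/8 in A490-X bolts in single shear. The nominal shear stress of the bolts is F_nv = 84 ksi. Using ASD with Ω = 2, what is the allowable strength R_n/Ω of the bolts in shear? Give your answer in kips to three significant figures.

292 kips

A_b = π × 1.125² / 4 = 0.994 in².
R_n = F_nv · A_b · n · n_s = 84 × 0.994 × 7 × 1 = 584.5 kips.
Allowable strength R_n/Ω = 584.5 / 2 = 292 kips.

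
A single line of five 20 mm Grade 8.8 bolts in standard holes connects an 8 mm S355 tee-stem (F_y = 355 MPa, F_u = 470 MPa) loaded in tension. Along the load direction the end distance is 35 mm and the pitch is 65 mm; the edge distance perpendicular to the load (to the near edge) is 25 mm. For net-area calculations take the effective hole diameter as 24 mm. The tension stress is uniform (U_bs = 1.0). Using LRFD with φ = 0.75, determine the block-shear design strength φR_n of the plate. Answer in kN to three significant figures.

Shear plane L_v = 35 + 4·65 = 295 mm; A_gv = 295 × 8 = 2360 mm².
A_nv = (295 − 4.5·24) × 8 = 1496 mm².
A_nt = (25 − 0.5·24) × 8 = 104 mm².
0.6 F_u A_nv = 421.9 kN; 0.6 F_y A_gv = 502.7 kN → shear rupture governs the shear term.
R_n = 421.9 + 1.0 × 470 × 104 / 1000 = 470.8 kN.
Design strength φR_n = 0.75 × 470.8 = 353 kN.

353 kN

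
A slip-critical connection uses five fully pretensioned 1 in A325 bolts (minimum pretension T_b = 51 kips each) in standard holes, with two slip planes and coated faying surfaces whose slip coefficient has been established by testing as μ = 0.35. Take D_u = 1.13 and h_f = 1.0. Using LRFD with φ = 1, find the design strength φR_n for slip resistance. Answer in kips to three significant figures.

202 kips

R_n = μ · D_u · h_f · T_b · n_s · n_b = 0.35 × 1.13 × 1.0 × 51 × 2 × 5 = 201.7 kips.
Design strength φR_n = 1 × 201.7 = 202 kips.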